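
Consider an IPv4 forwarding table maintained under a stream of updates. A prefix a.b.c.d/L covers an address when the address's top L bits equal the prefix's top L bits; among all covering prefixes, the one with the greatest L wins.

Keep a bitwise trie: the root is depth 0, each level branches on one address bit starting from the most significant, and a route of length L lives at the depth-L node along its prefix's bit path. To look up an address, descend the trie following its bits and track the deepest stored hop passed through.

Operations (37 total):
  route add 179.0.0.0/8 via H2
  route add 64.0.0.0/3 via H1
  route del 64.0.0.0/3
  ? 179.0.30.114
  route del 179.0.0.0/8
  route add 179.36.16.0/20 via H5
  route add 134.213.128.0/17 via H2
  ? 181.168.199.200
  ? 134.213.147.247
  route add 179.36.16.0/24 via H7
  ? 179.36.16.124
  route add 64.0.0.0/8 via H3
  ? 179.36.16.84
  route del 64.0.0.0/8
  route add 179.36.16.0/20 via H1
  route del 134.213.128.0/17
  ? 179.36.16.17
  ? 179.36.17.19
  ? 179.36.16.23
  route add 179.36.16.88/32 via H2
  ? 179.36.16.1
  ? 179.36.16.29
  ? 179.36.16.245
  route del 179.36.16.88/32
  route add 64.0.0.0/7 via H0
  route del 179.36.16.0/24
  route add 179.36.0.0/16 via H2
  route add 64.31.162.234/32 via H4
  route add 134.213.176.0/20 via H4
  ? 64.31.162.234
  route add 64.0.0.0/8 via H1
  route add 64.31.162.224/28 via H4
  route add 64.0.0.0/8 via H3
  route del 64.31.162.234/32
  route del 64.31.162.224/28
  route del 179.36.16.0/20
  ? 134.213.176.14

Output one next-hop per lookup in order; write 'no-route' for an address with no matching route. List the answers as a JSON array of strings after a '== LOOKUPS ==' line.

Trace:
  add 179.0.0.0/8 -> H2 at depth 8
  add 64.0.0.0/3 -> H1 at depth 3
  del 64.0.0.0/3 (clear depth 3)
  lookup 179.0.30.114: bits 10110011 walk d0:-→d1:-→d2:-→d3:-→d4:-→d5:-→d6:-→d7:-→d8:H2 -> H2
  del 179.0.0.0/8 (clear depth 8)
  add 179.36.16.0/20 -> H5 at depth 20
  add 134.213.128.0/17 -> H2 at depth 17
  lookup 181.168.199.200: bits 10110 walk d0:-→d1:-→d2:-→d3:-→d4:-→d5:- -> no-route
  lookup 134.213.147.247: bits 10000110110101011 walk d0:-→d1:-→d2:-→d3:-→d4:-→d5:-→d6:-→d7:-→d8:-→d9:-→d10:-→d11:-→d12:-→d13:-→d14:-→d15:-→d16:-→d17:H2 -> H2
  add 179.36.16.0/24 -> H7 at depth 24
  lookup 179.36.16.124: bits 101100110010010000010000 walk d0:-→d1:-→d2:-→d3:-→d4:-→d5:-→d6:-→d7:-→d8:-→d9:-→d10:-→d11:-→d12:-→d13:-→d14:-→d15:-→d16:-→d17:-→d18:-→d19:-→d20:H5→d21:-→d22:-→d23:-→d24:H7 -> H7
  add 64.0.0.0/8 -> H3 at depth 8
  lookup 179.36.16.84: bits 101100110010010000010000 walk d0:-→d1:-→d2:-→d3:-→d4:-→d5:-→d6:-→d7:-→d8:-→d9:-→d10:-→d11:-→d12:-→d13:-→d14:-→d15:-→d16:-→d17:-→d18:-→d19:-→d20:H5→d21:-→d22:-→d23:-→d24:H7 -> H7
  del 64.0.0.0/8 (clear depth 8)
  add 179.36.16.0/20 -> H1 at depth 20
  del 134.213.128.0/17 (clear depth 17)
  lookup 179.36.16.17: bits 101100110010010000010000 walk d0:-→d1:-→d2:-→d3:-→d4:-→d5:-→d6:-→d7:-→d8:-→d9:-→d10:-→d11:-→d12:-→d13:-→d14:-→d15:-→d16:-→d17:-→d18:-→d19:-→d20:H1→d21:-→d22:-→d23:-→d24:H7 -> H7
  lookup 179.36.17.19: bits 10110011001001000001000 walk d0:-→d1:-→d2:-→d3:-→d4:-→d5:-→d6:-→d7:-→d8:-→d9:-→d10:-→d11:-→d12:-→d13:-→d14:-→d15:-→d16:-→d17:-→d18:-→d19:-→d20:H1→d21:-→d22:-→d23:- -> H1
  lookup 179.36.16.23: bits 101100110010010000010000 walk d0:-→d1:-→d2:-→d3:-→d4:-→d5:-→d6:-→d7:-→d8:-→d9:-→d10:-→d11:-→d12:-→d13:-→d14:-→d15:-→d16:-→d17:-→d18:-→d19:-→d20:H1→d21:-→d22:-→d23:-→d24:H7 -> H7
  add 179.36.16.88/32 -> H2 at depth 32
  lookup 179.36.16.1: bits 1011001100100100000100000 walk d0:-→d1:-→d2:-→d3:-→d4:-→d5:-→d6:-→d7:-→d8:-→d9:-→d10:-→d11:-→d12:-→d13:-→d14:-→d15:-→d16:-→d17:-→d18:-→d19:-→d20:H1→d21:-→d22:-→d23:-→d24:H7→d25:- -> H7
  lookup 179.36.16.29: bits 1011001100100100000100000 walk d0:-→d1:-→d2:-→d3:-→d4:-→d5:-→d6:-→d7:-→d8:-→d9:-→d10:-→d11:-→d12:-→d13:-→d14:-→d15:-→d16:-→d17:-→d18:-→d19:-→d20:H1→d21:-→d22:-→d23:-→d24:H7→d25:- -> H7
  lookup 179.36.16.245: bits 101100110010010000010000 walk d0:-→d1:-→d2:-→d3:-→d4:-→d5:-→d6:-→d7:-→d8:-→d9:-→d10:-→d11:-→d12:-→d13:-→d14:-→d15:-→d16:-→d17:-→d18:-→d19:-→d20:H1→d21:-→d22:-→d23:-→d24:H7 -> H7
  del 179.36.16.88/32 (clear depth 32)
  add 64.0.0.0/7 -> H0 at depth 7
  del 179.36.16.0/24 (clear depth 24)
  add 179.36.0.0/16 -> H2 at depth 16
  add 64.31.162.234/32 -> H4 at depth 32
  add 134.213.176.0/20 -> H4 at depth 20
  lookup 64.31.162.234: bits 01000000000111111010001011101010 walk d0:-→d1:-→d2:-→d3:-→d4:-→d5:-→d6:-→d7:H0→d8:-→d9:-→d10:-→d11:-→d12:-→d13:-→d14:-→d15:-→d16:-→d17:-→d18:-→d19:-→d20:-→d21:-→d22:-→d23:-→d24:-→d25:-→d26:-→d27:-→d28:-→d29:-→d30:-→d31:-→d32:H4 -> H4
  add 64.0.0.0/8 -> H1 at depth 8
  add 64.31.162.224/28 -> H4 at depth 28
  add 64.0.0.0/8 -> H3 at depth 8
  del 64.31.162.234/32 (clear depth 32)
  del 64.31.162.224/28 (clear depth 28)
  del 179.36.16.0/20 (clear depth 20)
  lookup 134.213.176.14: bits 10000110110101011011 walk d0:-→d1:-→d2:-→d3:-→d4:-→d5:-→d6:-→d7:-→d8:-→d9:-→d10:-→d11:-→d12:-→d13:-→d14:-→d15:-→d16:-→d17:-→d18:-→d19:-→d20:H4 -> H4

== LOOKUPS ==
["H2","no-route","H2","H7","H7","H7","H1","H7","H7","H7","H7","H4","H4"]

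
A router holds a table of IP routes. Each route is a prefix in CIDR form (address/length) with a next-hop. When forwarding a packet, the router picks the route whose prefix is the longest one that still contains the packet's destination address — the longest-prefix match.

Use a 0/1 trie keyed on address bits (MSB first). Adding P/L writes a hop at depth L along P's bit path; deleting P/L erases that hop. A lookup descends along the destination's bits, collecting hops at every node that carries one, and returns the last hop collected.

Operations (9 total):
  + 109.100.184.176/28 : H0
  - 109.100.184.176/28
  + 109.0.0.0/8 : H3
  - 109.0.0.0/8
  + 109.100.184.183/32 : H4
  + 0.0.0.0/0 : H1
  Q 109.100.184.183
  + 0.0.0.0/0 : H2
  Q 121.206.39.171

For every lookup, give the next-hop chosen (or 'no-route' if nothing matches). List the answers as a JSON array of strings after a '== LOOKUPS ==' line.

Process each operation:
  + 109.100.184.176/28 (H0) depth=28
  del 109.100.184.176/28 (clear depth 28)
  + 109.0.0.0/8 (H3) depth=8
  del 109.0.0.0/8 (clear depth 8)
  + 109.100.184.183/32 (H4) depth=32
  + 0.0.0.0/0 (H1) depth=0
  lookup 109.100.184.183: bits 01101101011001001011100010110111 walk d0:H1→d1:-→d2:-→d3:-→d4:-→d5:-→d6:-→d7:-→d8:-→d9:-→d10:-→d11:-→d12:-→d13:-→d14:-→d15:-→d16:-→d17:-→d18:-→d19:-→d20:-→d21:-→d22:-→d23:-→d24:-→d25:-→d26:-→d27:-→d28:-→d29:-→d30:-→d31:-→d32:H4 -> H4
  + 0.0.0.0/0 (H2) depth=0
  lookup 121.206.39.171: bits 011 walk d0:H2→d1:-→d2:-→d3:- -> H2

== LOOKUPS ==
["H4","H2"]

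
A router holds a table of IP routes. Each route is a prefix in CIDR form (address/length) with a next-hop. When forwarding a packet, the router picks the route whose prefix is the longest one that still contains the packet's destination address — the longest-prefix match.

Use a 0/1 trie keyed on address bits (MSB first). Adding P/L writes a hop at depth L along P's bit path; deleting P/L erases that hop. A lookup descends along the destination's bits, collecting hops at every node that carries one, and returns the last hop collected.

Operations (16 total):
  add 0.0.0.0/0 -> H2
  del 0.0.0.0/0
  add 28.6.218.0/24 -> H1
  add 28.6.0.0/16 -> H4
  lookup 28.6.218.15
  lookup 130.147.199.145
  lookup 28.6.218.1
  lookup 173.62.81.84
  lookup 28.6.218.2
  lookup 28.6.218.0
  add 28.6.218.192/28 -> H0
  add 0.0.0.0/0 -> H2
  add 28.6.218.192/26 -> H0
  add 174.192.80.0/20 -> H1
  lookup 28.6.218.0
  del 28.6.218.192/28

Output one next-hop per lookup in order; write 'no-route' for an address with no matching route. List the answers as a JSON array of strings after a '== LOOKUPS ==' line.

Apply in order:
  add 0.0.0.0/0 -> H2 at depth 0
  del 0.0.0.0/0 (clear depth 0)
  add 28.6.218.0/24 -> H1 at depth 24
  add 28.6.0.0/16 -> H4 at depth 16
  Q 28.6.218.15: descend 000111000000011011011010 ; hops seen [H4,H1] ; pick H1
  Q 130.147.199.145: descend ε ; hops seen [∅] ; pick no-route
  Q 28.6.218.1: descend 000111000000011011011010 ; hops seen [H4,H1] ; pick H1
  Q 173.62.81.84: descend ε ; hops seen [∅] ; pick no-route
  Q 28.6.218.2: descend 000111000000011011011010 ; hops seen [H4,H1] ; pick H1
  Q 28.6.218.0: descend 000111000000011011011010 ; hops seen [H4,H1] ; pick H1
  add 28.6.218.192/28 -> H0 at depth 28
  add 0.0.0.0/0 -> H2 at depth 0
  add 28.6.218.192/26 -> H0 at depth 26
  add 174.192.80.0/20 -> H1 at depth 20
  Q 28.6.218.0: descend 000111000000011011011010 ; hops seen [H2,H4,H1] ; pick H1
  del 28.6.218.192/28 (clear depth 28)

== LOOKUPS ==
["H1","no-route","H1","no-route","H1","H1","H1"]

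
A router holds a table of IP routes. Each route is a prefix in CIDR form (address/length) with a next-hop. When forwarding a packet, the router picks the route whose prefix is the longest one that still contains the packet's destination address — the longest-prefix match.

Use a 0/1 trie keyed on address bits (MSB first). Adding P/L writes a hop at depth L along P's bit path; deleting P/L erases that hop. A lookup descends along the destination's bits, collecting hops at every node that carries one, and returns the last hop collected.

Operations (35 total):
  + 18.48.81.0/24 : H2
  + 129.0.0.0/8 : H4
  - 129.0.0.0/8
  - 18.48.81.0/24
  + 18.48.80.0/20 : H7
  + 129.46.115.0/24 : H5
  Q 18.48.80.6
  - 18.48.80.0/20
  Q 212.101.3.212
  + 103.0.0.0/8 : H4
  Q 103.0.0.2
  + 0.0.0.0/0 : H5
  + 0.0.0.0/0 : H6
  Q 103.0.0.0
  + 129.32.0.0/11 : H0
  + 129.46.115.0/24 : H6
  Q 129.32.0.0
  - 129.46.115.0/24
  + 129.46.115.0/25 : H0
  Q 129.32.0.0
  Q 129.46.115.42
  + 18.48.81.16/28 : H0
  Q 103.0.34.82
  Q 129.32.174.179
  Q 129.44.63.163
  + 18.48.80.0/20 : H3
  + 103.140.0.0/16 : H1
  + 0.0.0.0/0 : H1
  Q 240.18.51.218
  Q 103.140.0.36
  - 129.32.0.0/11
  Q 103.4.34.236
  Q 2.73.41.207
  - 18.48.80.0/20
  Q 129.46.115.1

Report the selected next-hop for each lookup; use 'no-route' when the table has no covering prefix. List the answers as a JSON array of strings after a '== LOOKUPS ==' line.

Trace:
  add 18.48.81.0/24 -> H2 at depth 24
  add 129.0.0.0/8 -> H4 at depth 8
  - 129.0.0.0/8 clear@8
  - 18.48.81.0/24 clear@24
  add 18.48.80.0/20 -> H7 at depth 20
  add 129.46.115.0/24 -> H5 at depth 24
  Q 18.48.80.6: descend 00010010001100000101000 ; hops seen [H7] ; pick H7
  - 18.48.80.0/20 clear@20
  Q 212.101.3.212: descend 1 ; hops seen [∅] ; pick no-route
  add 103.0.0.0/8 -> H4 at depth 8
  Q 103.0.0.2: descend 01100111 ; hops seen [H4] ; pick H4
  add 0.0.0.0/0 -> H5 at depth 0
  add 0.0.0.0/0 -> H6 at depth 0
  Q 103.0.0.0: descend 01100111 ; hops seen [H6,H4] ; pick H4
  add 129.32.0.0/11 -> H0 at depth 11
  add 129.46.115.0/24 -> H6 at depth 24
  Q 129.32.0.0: descend 100000010010 ; hops seen [H6,H0] ; pick H0
  - 129.46.115.0/24 clear@24
  add 129.46.115.0/25 -> H0 at depth 25
  Q 129.32.0.0: descend 100000010010 ; hops seen [H6,H0] ; pick H0
  Q 129.46.115.42: descend 1000000100101110011100110 ; hops seen [H6,H0,H0] ; pick H0
  add 18.48.81.16/28 -> H0 at depth 28
  Q 103.0.34.82: descend 01100111 ; hops seen [H6,H4] ; pick H4
  Q 129.32.174.179: descend 100000010010 ; hops seen [H6,H0] ; pick H0
  Q 129.44.63.163: descend 10000001001011 ; hops seen [H6,H0] ; pick H0
  add 18.48.80.0/20 -> H3 at depth 20
  add 103.140.0.0/16 -> H1 at depth 16
  add 0.0.0.0/0 -> H1 at depth 0
  Q 240.18.51.218: descend 1 ; hops seen [H1] ; pick H1
  Q 103.140.0.36: descend 0110011110001100 ; hops seen [H1,H4,H1] ; pick H1
  - 129.32.0.0/11 clear@11
  Q 103.4.34.236: descend 01100111 ; hops seen [H1,H4] ; pick H4
  Q 2.73.41.207: descend 000 ; hops seen [H1] ; pick H1
  - 18.48.80.0/20 clear@20
  Q 129.46.115.1: descend 1000000100101110011100110 ; hops seen [H1,H0] ; pick H0

== LOOKUPS ==
["H7","no-route","H4","H4","H0","H0","H0","H4","H0","H0","H1","H1","H4","H1","H0"]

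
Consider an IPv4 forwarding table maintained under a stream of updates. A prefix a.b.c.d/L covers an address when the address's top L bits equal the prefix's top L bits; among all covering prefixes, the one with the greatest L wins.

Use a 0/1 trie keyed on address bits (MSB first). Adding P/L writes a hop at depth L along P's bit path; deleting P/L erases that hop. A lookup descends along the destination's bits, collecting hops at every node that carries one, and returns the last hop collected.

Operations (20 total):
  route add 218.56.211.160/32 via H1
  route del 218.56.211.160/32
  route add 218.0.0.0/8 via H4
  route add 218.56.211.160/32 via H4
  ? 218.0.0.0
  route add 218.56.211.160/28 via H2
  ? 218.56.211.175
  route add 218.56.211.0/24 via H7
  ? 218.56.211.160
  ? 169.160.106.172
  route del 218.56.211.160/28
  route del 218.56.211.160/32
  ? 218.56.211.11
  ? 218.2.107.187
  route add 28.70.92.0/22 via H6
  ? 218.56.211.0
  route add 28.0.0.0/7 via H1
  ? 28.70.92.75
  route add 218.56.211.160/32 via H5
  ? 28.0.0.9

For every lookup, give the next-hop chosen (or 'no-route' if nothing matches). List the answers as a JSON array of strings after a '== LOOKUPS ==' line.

Apply in order:
  add 218.56.211.160/32 -> H1 at depth 32
  - 218.56.211.160/32 clear@32
  add 218.0.0.0/8 -> H4 at depth 8
  add 218.56.211.160/32 -> H4 at depth 32
  lookup 218.0.0.0: bits 1101101000 walk d0:-→d1:-→d2:-→d3:-→d4:-→d5:-→d6:-→d7:-→d8:H4→d9:-→d10:- -> H4
  add 218.56.211.160/28 -> H2 at depth 28
  lookup 218.56.211.175: bits 1101101000111000110100111010 walk d0:-→d1:-→d2:-→d3:-→d4:-→d5:-→d6:-→d7:-→d8:H4→d9:-→d10:-→d11:-→d12:-→d13:-→d14:-→d15:-→d16:-→d17:-→d18:-→d19:-→d20:-→d21:-→d22:-→d23:-→d24:-→d25:-→d26:-→d27:-→d28:H2 -> H2
  add 218.56.211.0/24 -> H7 at depth 24
  lookup 218.56.211.160: bits 11011010001110001101001110100000 walk d0:-→d1:-→d2:-→d3:-→d4:-→d5:-→d6:-→d7:-→d8:H4→d9:-→d10:-→d11:-→d12:-→d13:-→d14:-→d15:-→d16:-→d17:-→d18:-→d19:-→d20:-→d21:-→d22:-→d23:-→d24:H7→d25:-→d26:-→d27:-→d28:H2→d29:-→d30:-→d31:-→d32:H4 -> H4
  lookup 169.160.106.172: bits 1 walk d0:-→d1:- -> no-route
  - 218.56.211.160/28 clear@28
  - 218.56.211.160/32 clear@32
  lookup 218.56.211.11: bits 110110100011100011010011 walk d0:-→d1:-→d2:-→d3:-→d4:-→d5:-→d6:-→d7:-→d8:H4→d9:-→d10:-→d11:-→d12:-→d13:-→d14:-→d15:-→d16:-→d17:-→d18:-→d19:-→d20:-→d21:-→d22:-→d23:-→d24:H7 -> H7
  lookup 218.2.107.187: bits 1101101000 walk d0:-→d1:-→d2:-→d3:-→d4:-→d5:-→d6:-→d7:-→d8:H4→d9:-→d10:- -> H4
  add 28.70.92.0/22 -> H6 at depth 22
  lookup 218.56.211.0: bits 110110100011100011010011 walk d0:-→d1:-→d2:-→d3:-→d4:-→d5:-→d6:-→d7:-→d8:H4→d9:-→d10:-→d11:-→d12:-→d13:-→d14:-→d15:-→d16:-→d17:-→d18:-→d19:-→d20:-→d21:-→d22:-→d23:-→d24:H7 -> H7
  add 28.0.0.0/7 -> H1 at depth 7
  lookup 28.70.92.75: bits 0001110001000110010111 walk d0:-→d1:-→d2:-→d3:-→d4:-→d5:-→d6:-→d7:H1→d8:-→d9:-→d10:-→d11:-→d12:-→d13:-→d14:-→d15:-→d16:-→d17:-→d18:-→d19:-→d20:-→d21:-→d22:H6 -> H6
  add 218.56.211.160/32 -> H5 at depth 32
  lookup 28.0.0.9: bits 000111000 walk d0:-→d1:-→d2:-→d3:-→d4:-→d5:-→d6:-→d7:H1→d8:-→d9:- -> H1

== LOOKUPS ==
["H4","H2","H4","no-route","H7","H4","H7","H6","H1"]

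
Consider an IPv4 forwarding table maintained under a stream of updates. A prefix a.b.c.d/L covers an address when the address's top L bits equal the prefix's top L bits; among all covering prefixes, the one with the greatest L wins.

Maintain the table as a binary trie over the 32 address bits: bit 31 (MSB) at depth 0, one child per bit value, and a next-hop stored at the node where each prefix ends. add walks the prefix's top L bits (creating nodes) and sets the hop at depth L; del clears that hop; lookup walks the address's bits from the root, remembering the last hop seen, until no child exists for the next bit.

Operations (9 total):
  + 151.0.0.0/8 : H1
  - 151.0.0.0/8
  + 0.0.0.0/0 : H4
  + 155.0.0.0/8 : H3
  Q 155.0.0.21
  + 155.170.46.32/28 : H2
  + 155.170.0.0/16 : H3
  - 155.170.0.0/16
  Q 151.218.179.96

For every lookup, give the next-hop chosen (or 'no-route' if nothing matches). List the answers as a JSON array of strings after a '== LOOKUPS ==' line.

Trace:
  add 151.0.0.0/8 -> H1 at depth 8
  del 151.0.0.0/8 (clear depth 8)
  add 0.0.0.0/0 -> H4 at depth 0
  add 155.0.0.0/8 -> H3 at depth 8
  Q 155.0.0.21: descend 10011011 ; hops seen [H4,H3] ; pick H3
  add 155.170.46.32/28 -> H2 at depth 28
  add 155.170.0.0/16 -> H3 at depth 16
  del 155.170.0.0/16 (clear depth 16)
  Q 151.218.179.96: descend 10010111 ; hops seen [H4] ; pick H4

== LOOKUPS ==
["H3","H4"]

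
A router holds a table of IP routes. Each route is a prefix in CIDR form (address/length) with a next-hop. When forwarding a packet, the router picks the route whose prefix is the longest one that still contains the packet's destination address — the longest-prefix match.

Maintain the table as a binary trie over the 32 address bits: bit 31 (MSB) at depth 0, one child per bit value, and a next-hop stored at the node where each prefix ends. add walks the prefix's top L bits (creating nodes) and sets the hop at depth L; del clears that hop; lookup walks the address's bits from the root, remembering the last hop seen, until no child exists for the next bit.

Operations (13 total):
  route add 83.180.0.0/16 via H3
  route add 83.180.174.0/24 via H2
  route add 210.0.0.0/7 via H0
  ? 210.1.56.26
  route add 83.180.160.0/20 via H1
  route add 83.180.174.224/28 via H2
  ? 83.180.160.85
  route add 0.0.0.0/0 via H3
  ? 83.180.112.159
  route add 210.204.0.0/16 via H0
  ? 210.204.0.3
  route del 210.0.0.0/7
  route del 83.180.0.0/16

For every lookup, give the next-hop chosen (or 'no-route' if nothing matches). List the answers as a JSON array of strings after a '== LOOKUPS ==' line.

Trace:
  + 83.180.0.0/16 (H3) depth=16
  + 83.180.174.0/24 (H2) depth=24
  + 210.0.0.0/7 (H0) depth=7
  Q 210.1.56.26: descend 1101001 ; hops seen [H0] ; pick H0
  + 83.180.160.0/20 (H1) depth=20
  + 83.180.174.224/28 (H2) depth=28
  Q 83.180.160.85: descend 01010011101101001010 ; hops seen [H3,H1] ; pick H1
  + 0.0.0.0/0 (H3) depth=0
  Q 83.180.112.159: descend 0101001110110100 ; hops seen [H3,H3] ; pick H3
  + 210.204.0.0/16 (H0) depth=16
  Q 210.204.0.3: descend 1101001011001100 ; hops seen [H3,H0,H0] ; pick H0
  del 210.0.0.0/7 (clear depth 7)
  del 83.180.0.0/16 (clear depth 16)

== LOOKUPS ==
["H0","H1","H3","H0"]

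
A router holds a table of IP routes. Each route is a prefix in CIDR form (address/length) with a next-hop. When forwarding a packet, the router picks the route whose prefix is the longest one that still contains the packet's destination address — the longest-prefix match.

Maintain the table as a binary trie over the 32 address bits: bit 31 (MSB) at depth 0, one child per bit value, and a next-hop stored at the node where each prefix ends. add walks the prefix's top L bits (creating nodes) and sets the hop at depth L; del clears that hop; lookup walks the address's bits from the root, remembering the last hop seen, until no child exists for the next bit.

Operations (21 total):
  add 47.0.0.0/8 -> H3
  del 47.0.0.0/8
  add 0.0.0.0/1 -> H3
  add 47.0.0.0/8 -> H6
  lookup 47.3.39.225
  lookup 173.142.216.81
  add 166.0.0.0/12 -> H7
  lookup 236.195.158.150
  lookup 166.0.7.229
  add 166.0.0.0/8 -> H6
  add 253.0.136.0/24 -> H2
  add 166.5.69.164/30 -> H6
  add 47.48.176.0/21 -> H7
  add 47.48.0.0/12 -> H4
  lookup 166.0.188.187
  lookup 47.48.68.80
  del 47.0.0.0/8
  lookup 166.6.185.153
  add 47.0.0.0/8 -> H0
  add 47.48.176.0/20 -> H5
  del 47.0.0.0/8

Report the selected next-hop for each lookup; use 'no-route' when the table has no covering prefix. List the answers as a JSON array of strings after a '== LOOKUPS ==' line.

Trace:
  add 47.0.0.0/8 -> H3 at depth 8
  del 47.0.0.0/8 (clear depth 8)
  add 0.0.0.0/1 -> H3 at depth 1
  add 47.0.0.0/8 -> H6 at depth 8
  Q 47.3.39.225: descend 00101111 ; hops seen [H3,H6] ; pick H6
  Q 173.142.216.81: descend ε ; hops seen [∅] ; pick no-route
  add 166.0.0.0/12 -> H7 at depth 12
  Q 236.195.158.150: descend 1 ; hops seen [∅] ; pick no-route
  Q 166.0.7.229: descend 101001100000 ; hops seen [H7] ; pick H7
  add 166.0.0.0/8 -> H6 at depth 8
  add 253.0.136.0/24 -> H2 at depth 24
  add 166.5.69.164/30 -> H6 at depth 30
  add 47.48.176.0/21 -> H7 at depth 21
  add 47.48.0.0/12 -> H4 at depth 12
  Q 166.0.188.187: descend 1010011000000 ; hops seen [H6,H7] ; pick H7
  Q 47.48.68.80: descend 0010111100110000 ; hops seen [H3,H6,H4] ; pick H4
  del 47.0.0.0/8 (clear depth 8)
  Q 166.6.185.153: descend 10100110000001 ; hops seen [H6,H7] ; pick H7
  add 47.0.0.0/8 -> H0 at depth 8
  add 47.48.176.0/20 -> H5 at depth 20
  del 47.0.0.0/8 (clear depth 8)

== LOOKUPS ==
["H6","no-route","no-route","H7","H7","H4","H7"]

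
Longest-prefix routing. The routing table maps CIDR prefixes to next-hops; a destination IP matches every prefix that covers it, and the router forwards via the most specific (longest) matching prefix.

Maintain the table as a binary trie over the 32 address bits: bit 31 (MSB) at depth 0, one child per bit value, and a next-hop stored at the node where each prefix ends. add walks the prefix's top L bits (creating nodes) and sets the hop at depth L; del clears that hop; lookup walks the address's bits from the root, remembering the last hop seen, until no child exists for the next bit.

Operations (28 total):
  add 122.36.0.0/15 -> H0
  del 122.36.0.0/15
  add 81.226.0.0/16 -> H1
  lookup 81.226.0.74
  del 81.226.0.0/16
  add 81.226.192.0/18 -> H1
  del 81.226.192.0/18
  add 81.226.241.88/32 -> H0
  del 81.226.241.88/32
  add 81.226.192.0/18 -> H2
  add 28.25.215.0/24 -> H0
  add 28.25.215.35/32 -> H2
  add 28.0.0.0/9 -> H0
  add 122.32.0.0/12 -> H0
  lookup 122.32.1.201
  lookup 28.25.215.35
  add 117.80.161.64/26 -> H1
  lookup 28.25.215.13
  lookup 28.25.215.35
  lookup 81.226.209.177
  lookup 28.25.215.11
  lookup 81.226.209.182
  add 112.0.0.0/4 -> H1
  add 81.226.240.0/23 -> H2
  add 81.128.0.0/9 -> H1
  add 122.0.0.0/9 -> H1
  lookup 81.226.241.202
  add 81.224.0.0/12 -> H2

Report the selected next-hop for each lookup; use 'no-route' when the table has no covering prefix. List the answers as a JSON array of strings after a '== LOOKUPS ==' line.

Apply in order:
  + 122.36.0.0/15 (H0) depth=15
  del 122.36.0.0/15 (clear depth 15)
  + 81.226.0.0/16 (H1) depth=16
  lookup 81.226.0.74: bits 0101000111100010 walk d0:-→d1:-→d2:-→d3:-→d4:-→d5:-→d6:-→d7:-→d8:-→d9:-→d10:-→d11:-→d12:-→d13:-→d14:-→d15:-→d16:H1 -> H1
  del 81.226.0.0/16 (clear depth 16)
  + 81.226.192.0/18 (H1) depth=18
  del 81.226.192.0/18 (clear depth 18)
  + 81.226.241.88/32 (H0) depth=32
  del 81.226.241.88/32 (clear depth 32)
  + 81.226.192.0/18 (H2) depth=18
  + 28.25.215.0/24 (H0) depth=24
  + 28.25.215.35/32 (H2) depth=32
  + 28.0.0.0/9 (H0) depth=9
  + 122.32.0.0/12 (H0) depth=12
  lookup 122.32.1.201: bits 0111101000100 walk d0:-→d1:-→d2:-→d3:-→d4:-→d5:-→d6:-→d7:-→d8:-→d9:-→d10:-→d11:-→d12:H0→d13:- -> H0
  lookup 28.25.215.35: bits 00011100000110011101011100100011 walk d0:-→d1:-→d2:-→d3:-→d4:-→d5:-→d6:-→d7:-→d8:-→d9:H0→d10:-→d11:-→d12:-→d13:-→d14:-→d15:-→d16:-→d17:-→d18:-→d19:-→d20:-→d21:-→d22:-→d23:-→d24:H0→d25:-→d26:-→d27:-→d28:-→d29:-→d30:-→d31:-→d32:H2 -> H2
  + 117.80.161.64/26 (H1) depth=26
  lookup 28.25.215.13: bits 00011100000110011101011100 walk d0:-→d1:-→d2:-→d3:-→d4:-→d5:-→d6:-→d7:-→d8:-→d9:H0→d10:-→d11:-→d12:-→d13:-→d14:-→d15:-→d16:-→d17:-→d18:-→d19:-→d20:-→d21:-→d22:-→d23:-→d24:H0→d25:-→d26:- -> H0
  lookup 28.25.215.35: bits 00011100000110011101011100100011 walk d0:-→d1:-→d2:-→d3:-→d4:-→d5:-→d6:-→d7:-→d8:-→d9:H0→d10:-→d11:-→d12:-→d13:-→d14:-→d15:-→d16:-→d17:-→d18:-→d19:-→d20:-→d21:-→d22:-→d23:-→d24:H0→d25:-→d26:-→d27:-→d28:-→d29:-→d30:-→d31:-→d32:H2 -> H2
  lookup 81.226.209.177: bits 010100011110001011 walk d0:-→d1:-→d2:-→d3:-→d4:-→d5:-→d6:-→d7:-→d8:-→d9:-→d10:-→d11:-→d12:-→d13:-→d14:-→d15:-→d16:-→d17:-→d18:H2 -> H2
  lookup 28.25.215.11: bits 00011100000110011101011100 walk d0:-→d1:-→d2:-→d3:-→d4:-→d5:-→d6:-→d7:-→d8:-→d9:H0→d10:-→d11:-→d12:-→d13:-→d14:-→d15:-→d16:-→d17:-→d18:-→d19:-→d20:-→d21:-→d22:-→d23:-→d24:H0→d25:-→d26:- -> H0
  lookup 81.226.209.182: bits 010100011110001011 walk d0:-→d1:-→d2:-→d3:-→d4:-→d5:-→d6:-→d7:-→d8:-→d9:-→d10:-→d11:-→d12:-→d13:-→d14:-→d15:-→d16:-→d17:-→d18:H2 -> H2
  + 112.0.0.0/4 (H1) depth=4
  + 81.226.240.0/23 (H2) depth=23
  + 81.128.0.0/9 (H1) depth=9
  + 122.0.0.0/9 (H1) depth=9
  lookup 81.226.241.202: bits 010100011110001011110001 walk d0:-→d1:-→d2:-→d3:-→d4:-→d5:-→d6:-→d7:-→d8:-→d9:H1→d10:-→d11:-→d12:-→d13:-→d14:-→d15:-→d16:-→d17:-→d18:H2→d19:-→d20:-→d21:-→d22:-→d23:H2→d24:- -> H2
  + 81.224.0.0/12 (H2) depth=12

== LOOKUPS ==
["H1","H0","H2","H0","H2","H2","H0","H2","H2"]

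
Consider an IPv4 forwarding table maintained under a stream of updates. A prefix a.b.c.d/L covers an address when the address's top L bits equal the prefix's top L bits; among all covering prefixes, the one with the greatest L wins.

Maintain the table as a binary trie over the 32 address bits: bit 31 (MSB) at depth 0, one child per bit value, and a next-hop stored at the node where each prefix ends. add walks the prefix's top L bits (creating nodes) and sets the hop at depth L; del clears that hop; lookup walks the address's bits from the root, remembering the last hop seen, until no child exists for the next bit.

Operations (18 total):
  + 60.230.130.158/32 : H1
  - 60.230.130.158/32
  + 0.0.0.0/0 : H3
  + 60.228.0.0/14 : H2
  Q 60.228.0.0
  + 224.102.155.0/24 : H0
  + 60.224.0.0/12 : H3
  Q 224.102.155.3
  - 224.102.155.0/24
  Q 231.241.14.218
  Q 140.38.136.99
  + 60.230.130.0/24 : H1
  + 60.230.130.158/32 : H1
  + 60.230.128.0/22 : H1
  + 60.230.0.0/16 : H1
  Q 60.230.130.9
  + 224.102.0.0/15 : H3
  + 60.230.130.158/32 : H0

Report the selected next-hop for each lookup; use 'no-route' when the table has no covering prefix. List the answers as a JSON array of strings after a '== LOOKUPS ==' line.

Process each operation:
  + 60.230.130.158/32 (H1) depth=32
  - 60.230.130.158/32 clear@32
  + 0.0.0.0/0 (H3) depth=0
  + 60.228.0.0/14 (H2) depth=14
  ? 60.228.0.0  path d0:H3→d1:-→d2:-→d3:-→d4:-→d5:-→d6:-→d7:-→d8:-→d9:-→d10:-→d11:-→d12:-→d13:-→d14:H2  best=H2
  + 224.102.155.0/24 (H0) depth=24
  + 60.224.0.0/12 (H3) depth=12
  ? 224.102.155.3  path d0:H3→d1:-→d2:-→d3:-→d4:-→d5:-→d6:-→d7:-→d8:-→d9:-→d10:-→d11:-→d12:-→d13:-→d14:-→d15:-→d16:-→d17:-→d18:-→d19:-→d20:-→d21:-→d22:-→d23:-→d24:H0  best=H0
  - 224.102.155.0/24 clear@24
  ? 231.241.14.218  path d0:H3→d1:-→d2:-→d3:-→d4:-→d5:-  best=H3
  ? 140.38.136.99  path d0:H3→d1:-  best=H3
  + 60.230.130.0/24 (H1) depth=24
  + 60.230.130.158/32 (H1) depth=32
  + 60.230.128.0/22 (H1) depth=22
  + 60.230.0.0/16 (H1) depth=16
  ? 60.230.130.9  path d0:H3→d1:-→d2:-→d3:-→d4:-→d5:-→d6:-→d7:-→d8:-→d9:-→d10:-→d11:-→d12:H3→d13:-→d14:H2→d15:-→d16:H1→d17:-→d18:-→d19:-→d20:-→d21:-→d22:H1→d23:-→d24:H1  best=H1
  + 224.102.0.0/15 (H3) depth=15
  + 60.230.130.158/32 (H0) depth=32

== LOOKUPS ==
["H2","H0","H3","H3","H1"]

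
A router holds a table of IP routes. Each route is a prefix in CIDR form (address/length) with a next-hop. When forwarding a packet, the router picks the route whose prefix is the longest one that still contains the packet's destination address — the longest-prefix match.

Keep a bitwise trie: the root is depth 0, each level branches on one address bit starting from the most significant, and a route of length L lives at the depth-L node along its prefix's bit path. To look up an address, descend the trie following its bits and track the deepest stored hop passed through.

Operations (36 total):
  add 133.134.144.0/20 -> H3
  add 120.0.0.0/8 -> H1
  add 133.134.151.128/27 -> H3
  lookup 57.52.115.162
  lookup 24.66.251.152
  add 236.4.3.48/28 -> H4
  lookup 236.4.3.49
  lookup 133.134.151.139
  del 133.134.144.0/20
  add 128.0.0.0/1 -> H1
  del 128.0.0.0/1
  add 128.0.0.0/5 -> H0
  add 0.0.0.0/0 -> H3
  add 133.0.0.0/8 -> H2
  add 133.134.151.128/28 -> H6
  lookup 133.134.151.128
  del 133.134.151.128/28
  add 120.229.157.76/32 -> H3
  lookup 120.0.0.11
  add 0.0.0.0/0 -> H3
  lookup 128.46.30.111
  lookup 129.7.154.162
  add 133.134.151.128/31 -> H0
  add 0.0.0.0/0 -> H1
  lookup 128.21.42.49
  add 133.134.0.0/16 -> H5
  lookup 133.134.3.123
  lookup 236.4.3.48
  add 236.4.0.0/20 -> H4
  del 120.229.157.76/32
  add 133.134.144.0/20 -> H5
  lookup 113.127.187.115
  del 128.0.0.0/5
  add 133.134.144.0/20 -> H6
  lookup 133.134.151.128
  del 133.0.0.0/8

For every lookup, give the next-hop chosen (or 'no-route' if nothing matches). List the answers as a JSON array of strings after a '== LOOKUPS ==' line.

Trace:
  add 133.134.144.0/20 -> H3 at depth 20
  add 120.0.0.0/8 -> H1 at depth 8
  add 133.134.151.128/27 -> H3 at depth 27
  ? 57.52.115.162  path d0:-→d1:-  best=no-route
  ? 24.66.251.152  path d0:-→d1:-  best=no-route
  add 236.4.3.48/28 -> H4 at depth 28
  ? 236.4.3.49  path d0:-→d1:-→d2:-→d3:-→d4:-→d5:-→d6:-→d7:-→d8:-→d9:-→d10:-→d11:-→d12:-→d13:-→d14:-→d15:-→d16:-→d17:-→d18:-→d19:-→d20:-→d21:-→d22:-→d23:-→d24:-→d25:-→d26:-→d27:-→d28:H4  best=H4
  ? 133.134.151.139  path d0:-→d1:-→d2:-→d3:-→d4:-→d5:-→d6:-→d7:-→d8:-→d9:-→d10:-→d11:-→d12:-→d13:-→d14:-→d15:-→d16:-→d17:-→d18:-→d19:-→d20:H3→d21:-→d22:-→d23:-→d24:-→d25:-→d26:-→d27:H3  best=H3
  - 133.134.144.0/20 clear@20
  add 128.0.0.0/1 -> H1 at depth 1
  - 128.0.0.0/1 clear@1
  add 128.0.0.0/5 -> H0 at depth 5
  add 0.0.0.0/0 -> H3 at depth 0
  add 133.0.0.0/8 -> H2 at depth 8
  add 133.134.151.128/28 -> H6 at depth 28
  ? 133.134.151.128  path d0:H3→d1:-→d2:-→d3:-→d4:-→d5:H0→d6:-→d7:-→d8:H2→d9:-→d10:-→d11:-→d12:-→d13:-→d14:-→d15:-→d16:-→d17:-→d18:-→d19:-→d20:-→d21:-→d22:-→d23:-→d24:-→d25:-→d26:-→d27:H3→d28:H6  best=H6
  - 133.134.151.128/28 clear@28
  add 120.229.157.76/32 -> H3 at depth 32
  ? 120.0.0.11  path d0:H3→d1:-→d2:-→d3:-→d4:-→d5:-→d6:-→d7:-→d8:H1  best=H1
  add 0.0.0.0/0 -> H3 at depth 0
  ? 128.46.30.111  path d0:H3→d1:-→d2:-→d3:-→d4:-→d5:H0  best=H0
  ? 129.7.154.162  path d0:H3→d1:-→d2:-→d3:-→d4:-→d5:H0  best=H0
  add 133.134.151.128/31 -> H0 at depth 31
  add 0.0.0.0/0 -> H1 at depth 0
  ? 128.21.42.49  path d0:H1→d1:-→d2:-→d3:-→d4:-→d5:H0  best=H0
  add 133.134.0.0/16 -> H5 at depth 16
  ? 133.134.3.123  path d0:H1→d1:-→d2:-→d3:-→d4:-→d5:H0→d6:-→d7:-→d8:H2→d9:-→d10:-→d11:-→d12:-→d13:-→d14:-→d15:-→d16:H5  best=H5
  ? 236.4.3.48  path d0:H1→d1:-→d2:-→d3:-→d4:-→d5:-→d6:-→d7:-→d8:-→d9:-→d10:-→d11:-→d12:-→d13:-→d14:-→d15:-→d16:-→d17:-→d18:-→d19:-→d20:-→d21:-→d22:-→d23:-→d24:-→d25:-→d26:-→d27:-→d28:H4  best=H4
  add 236.4.0.0/20 -> H4 at depth 20
  - 120.229.157.76/32 clear@32
  add 133.134.144.0/20 -> H5 at depth 20
  ? 113.127.187.115  path d0:H1→d1:-→d2:-→d3:-→d4:-  best=H1
  - 128.0.0.0/5 clear@5
  add 133.134.144.0/20 -> H6 at depth 20
  ? 133.134.151.128  path d0:H1→d1:-→d2:-→d3:-→d4:-→d5:-→d6:-→d7:-→d8:H2→d9:-→d10:-→d11:-→d12:-→d13:-→d14:-→d15:-→d16:H5→d17:-→d18:-→d19:-→d20:H6→d21:-→d22:-→d23:-→d24:-→d25:-→d26:-→d27:H3→d28:-→d29:-→d30:-→d31:H0  best=H0
  - 133.0.0.0/8 clear@8

== LOOKUPS ==
["no-route","no-route","H4","H3","H6","H1","H0","H0","H0","H5","H4","H1","H0"]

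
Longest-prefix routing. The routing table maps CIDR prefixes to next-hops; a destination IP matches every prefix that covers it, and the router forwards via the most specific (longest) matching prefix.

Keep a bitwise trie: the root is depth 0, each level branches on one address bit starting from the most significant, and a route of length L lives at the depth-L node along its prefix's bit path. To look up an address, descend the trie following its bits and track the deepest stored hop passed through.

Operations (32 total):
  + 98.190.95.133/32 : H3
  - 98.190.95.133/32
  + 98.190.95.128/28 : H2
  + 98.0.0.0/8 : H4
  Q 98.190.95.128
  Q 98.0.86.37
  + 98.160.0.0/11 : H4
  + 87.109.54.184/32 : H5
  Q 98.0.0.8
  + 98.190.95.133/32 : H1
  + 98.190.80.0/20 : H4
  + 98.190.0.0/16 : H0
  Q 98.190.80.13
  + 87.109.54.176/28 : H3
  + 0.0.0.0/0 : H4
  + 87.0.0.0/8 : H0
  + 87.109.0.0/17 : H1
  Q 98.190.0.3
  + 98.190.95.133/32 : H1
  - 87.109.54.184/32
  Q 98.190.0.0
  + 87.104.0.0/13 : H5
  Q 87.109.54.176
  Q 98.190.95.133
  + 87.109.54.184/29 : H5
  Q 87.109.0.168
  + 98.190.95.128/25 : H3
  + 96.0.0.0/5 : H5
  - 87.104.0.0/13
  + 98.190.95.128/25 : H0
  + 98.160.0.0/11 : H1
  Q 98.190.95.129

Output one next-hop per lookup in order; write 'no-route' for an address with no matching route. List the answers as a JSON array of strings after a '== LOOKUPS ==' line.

Process each operation:
  + 98.190.95.133/32 (H3) depth=32
  - 98.190.95.133/32 clear@32
  + 98.190.95.128/28 (H2) depth=28
  + 98.0.0.0/8 (H4) depth=8
  Q 98.190.95.128: descend 01100010101111100101111110000 ; hops seen [H4,H2] ; pick H2
  Q 98.0.86.37: descend 01100010 ; hops seen [H4] ; pick H4
  + 98.160.0.0/11 (H4) depth=11
  + 87.109.54.184/32 (H5) depth=32
  Q 98.0.0.8: descend 01100010 ; hops seen [H4] ; pick H4
  + 98.190.95.133/32 (H1) depth=32
  + 98.190.80.0/20 (H4) depth=20
  + 98.190.0.0/16 (H0) depth=16
  Q 98.190.80.13: descend 01100010101111100101 ; hops seen [H4,H4,H0,H4] ; pick H4
  + 87.109.54.176/28 (H3) depth=28
  + 0.0.0.0/0 (H4) depth=0
  + 87.0.0.0/8 (H0) depth=8
  + 87.109.0.0/17 (H1) depth=17
  Q 98.190.0.3: descend 01100010101111100 ; hops seen [H4,H4,H4,H0] ; pick H0
  + 98.190.95.133/32 (H1) depth=32
  - 87.109.54.184/32 clear@32
  Q 98.190.0.0: descend 01100010101111100 ; hops seen [H4,H4,H4,H0] ; pick H0
  + 87.104.0.0/13 (H5) depth=13
  Q 87.109.54.176: descend 0101011101101101001101101011 ; hops seen [H4,H0,H5,H1,H3] ; pick H3
  Q 98.190.95.133: descend 01100010101111100101111110000101 ; hops seen [H4,H4,H4,H0,H4,H2,H1] ; pick H1
  + 87.109.54.184/29 (H5) depth=29
  Q 87.109.0.168: descend 010101110110110100 ; hops seen [H4,H0,H5,H1] ; pick H1
  + 98.190.95.128/25 (H3) depth=25
  + 96.0.0.0/5 (H5) depth=5
  - 87.104.0.0/13 clear@13
  + 98.190.95.128/25 (H0) depth=25
  + 98.160.0.0/11 (H1) depth=11
  Q 98.190.95.129: descend 01100010101111100101111110000 ; hops seen [H4,H5,H4,H1,H0,H4,H0,H2] ; pick H2

== LOOKUPS ==
["H2","H4","H4","H4","H0","H0","H3","H1","H1","H2"]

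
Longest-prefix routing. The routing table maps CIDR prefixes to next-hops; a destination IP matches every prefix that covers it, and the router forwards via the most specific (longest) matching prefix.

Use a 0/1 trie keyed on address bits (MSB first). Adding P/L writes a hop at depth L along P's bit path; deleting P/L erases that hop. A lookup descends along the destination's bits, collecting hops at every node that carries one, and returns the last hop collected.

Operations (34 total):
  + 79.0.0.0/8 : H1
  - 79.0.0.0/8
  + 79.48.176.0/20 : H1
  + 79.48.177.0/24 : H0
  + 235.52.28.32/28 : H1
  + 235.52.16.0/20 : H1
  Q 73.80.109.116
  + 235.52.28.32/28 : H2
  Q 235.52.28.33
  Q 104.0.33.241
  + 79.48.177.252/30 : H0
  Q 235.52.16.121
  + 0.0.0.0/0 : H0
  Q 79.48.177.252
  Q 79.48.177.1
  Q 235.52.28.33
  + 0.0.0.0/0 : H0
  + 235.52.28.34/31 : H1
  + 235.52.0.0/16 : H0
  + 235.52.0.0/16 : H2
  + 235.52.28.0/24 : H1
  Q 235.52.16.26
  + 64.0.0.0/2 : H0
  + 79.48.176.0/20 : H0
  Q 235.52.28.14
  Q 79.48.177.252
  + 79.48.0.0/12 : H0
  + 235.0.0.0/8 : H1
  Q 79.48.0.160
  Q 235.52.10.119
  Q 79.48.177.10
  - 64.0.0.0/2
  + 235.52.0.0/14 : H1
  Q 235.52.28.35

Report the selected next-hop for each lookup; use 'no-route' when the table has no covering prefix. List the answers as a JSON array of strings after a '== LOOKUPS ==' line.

Trace:
  add 79.0.0.0/8 -> H1 at depth 8
  - 79.0.0.0/8 clear@8
  add 79.48.176.0/20 -> H1 at depth 20
  add 79.48.177.0/24 -> H0 at depth 24
  add 235.52.28.32/28 -> H1 at depth 28
  add 235.52.16.0/20 -> H1 at depth 20
  ? 73.80.109.116  path d0:-→d1:-→d2:-→d3:-→d4:-→d5:-  best=no-route
  add 235.52.28.32/28 -> H2 at depth 28
  ? 235.52.28.33  path d0:-→d1:-→d2:-→d3:-→d4:-→d5:-→d6:-→d7:-→d8:-→d9:-→d10:-→d11:-→d12:-→d13:-→d14:-→d15:-→d16:-→d17:-→d18:-→d19:-→d20:H1→d21:-→d22:-→d23:-→d24:-→d25:-→d26:-→d27:-→d28:H2  best=H2
  ? 104.0.33.241  path d0:-→d1:-→d2:-  best=no-route
  add 79.48.177.252/30 -> H0 at depth 30
  ? 235.52.16.121  path d0:-→d1:-→d2:-→d3:-→d4:-→d5:-→d6:-→d7:-→d8:-→d9:-→d10:-→d11:-→d12:-→d13:-→d14:-→d15:-→d16:-→d17:-→d18:-→d19:-→d20:H1  best=H1
  add 0.0.0.0/0 -> H0 at depth 0
  ? 79.48.177.252  path d0:H0→d1:-→d2:-→d3:-→d4:-→d5:-→d6:-→d7:-→d8:-→d9:-→d10:-→d11:-→d12:-→d13:-→d14:-→d15:-→d16:-→d17:-→d18:-→d19:-→d20:H1→d21:-→d22:-→d23:-→d24:H0→d25:-→d26:-→d27:-→d28:-→d29:-→d30:H0  best=H0
  ? 79.48.177.1  path d0:H0→d1:-→d2:-→d3:-→d4:-→d5:-→d6:-→d7:-→d8:-→d9:-→d10:-→d11:-→d12:-→d13:-→d14:-→d15:-→d16:-→d17:-→d18:-→d19:-→d20:H1→d21:-→d22:-→d23:-→d24:H0  best=H0
  ? 235.52.28.33  path d0:H0→d1:-→d2:-→d3:-→d4:-→d5:-→d6:-→d7:-→d8:-→d9:-→d10:-→d11:-→d12:-→d13:-→d14:-→d15:-→d16:-→d17:-→d18:-→d19:-→d20:H1→d21:-→d22:-→d23:-→d24:-→d25:-→d26:-→d27:-→d28:H2  best=H2
  add 0.0.0.0/0 -> H0 at depth 0
  add 235.52.28.34/31 -> H1 at depth 31
  add 235.52.0.0/16 -> H0 at depth 16
  add 235.52.0.0/16 -> H2 at depth 16
  add 235.52.28.0/24 -> H1 at depth 24
  ? 235.52.16.26  path d0:H0→d1:-→d2:-→d3:-→d4:-→d5:-→d6:-→d7:-→d8:-→d9:-→d10:-→d11:-→d12:-→d13:-→d14:-→d15:-→d16:H2→d17:-→d18:-→d19:-→d20:H1  best=H1
  add 64.0.0.0/2 -> H0 at depth 2
  add 79.48.176.0/20 -> H0 at depth 20
  ? 235.52.28.14  path d0:H0→d1:-→d2:-→d3:-→d4:-→d5:-→d6:-→d7:-→d8:-→d9:-→d10:-→d11:-→d12:-→d13:-→d14:-→d15:-→d16:H2→d17:-→d18:-→d19:-→d20:H1→d21:-→d22:-→d23:-→d24:H1→d25:-→d26:-  best=H1
  ? 79.48.177.252  path d0:H0→d1:-→d2:H0→d3:-→d4:-→d5:-→d6:-→d7:-→d8:-→d9:-→d10:-→d11:-→d12:-→d13:-→d14:-→d15:-→d16:-→d17:-→d18:-→d19:-→d20:H0→d21:-→d22:-→d23:-→d24:H0→d25:-→d26:-→d27:-→d28:-→d29:-→d30:H0  best=H0
  add 79.48.0.0/12 -> H0 at depth 12
  add 235.0.0.0/8 -> H1 at depth 8
  ? 79.48.0.160  path d0:H0→d1:-→d2:H0→d3:-→d4:-→d5:-→d6:-→d7:-→d8:-→d9:-→d10:-→d11:-→d12:H0→d13:-→d14:-→d15:-→d16:-  best=H0
  ? 235.52.10.119  path d0:H0→d1:-→d2:-→d3:-→d4:-→d5:-→d6:-→d7:-→d8:H1→d9:-→d10:-→d11:-→d12:-→d13:-→d14:-→d15:-→d16:H2→d17:-→d18:-→d19:-  best=H2
  ? 79.48.177.10  path d0:H0→d1:-→d2:H0→d3:-→d4:-→d5:-→d6:-→d7:-→d8:-→d9:-→d10:-→d11:-→d12:H0→d13:-→d14:-→d15:-→d16:-→d17:-→d18:-→d19:-→d20:H0→d21:-→d22:-→d23:-→d24:H0  best=H0
  - 64.0.0.0/2 clear@2
  add 235.52.0.0/14 -> H1 at depth 14
  ? 235.52.28.35  path d0:H0→d1:-→d2:-→d3:-→d4:-→d5:-→d6:-→d7:-→d8:H1→d9:-→d10:-→d11:-→d12:-→d13:-→d14:H1→d15:-→d16:H2→d17:-→d18:-→d19:-→d20:H1→d21:-→d22:-→d23:-→d24:H1→d25:-→d26:-→d27:-→d28:H2→d29:-→d30:-→d31:H1  best=H1

== LOOKUPS ==
["no-route","H2","no-route","H1","H0","H0","H2","H1","H1","H0","H0","H2","H0","H1"]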